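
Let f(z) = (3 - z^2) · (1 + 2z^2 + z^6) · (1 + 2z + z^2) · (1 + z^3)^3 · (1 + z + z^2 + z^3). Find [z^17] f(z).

(3 - z^2) has coefficients 3,0,-1 for degrees 0…2.
(1 + 2z^2 + z^6) has coefficients 1,0,2,0,0,0,1,0,0,0,0,0,0,0,0,0,0,0 for degrees 0…17.
Multiplying by (1 + 2z + z^2) gives running coefficients 1,2,3,4,2,0,1,2,1,0,0,0,0,0,0,0,0,0 for degrees 0…17.
Multiplying by (1 + z^3)^3 gives running coefficients 1,2,3,7,8,9,16,14,10,16,14,6,7,8,3,1,2,1 for degrees 0…17.
Finally multiplying by (1 + z + z^2 + z^3), the product of all factors after the first has coefficients 1,3,6,13,20,27,40,47,49,56,54,46,43,35,24,19,14,7 for degrees 0…17.
[z^17] = 3·7 − 1·19 = 2.

2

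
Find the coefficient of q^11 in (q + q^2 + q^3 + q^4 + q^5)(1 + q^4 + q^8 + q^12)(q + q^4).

(q + q^2 + q^3 + q^4 + q^5) has coefficients 0,1,1,1,1,1 for degrees 0…5.
(1 + q^4 + q^8 + q^12) has coefficients 1,0,0,0,1,0,0,0,1,0,0,0 for degrees 0…11.
Finally multiplying by (q + q^4), the product of all factors after the first has coefficients 0,1,0,0,1,1,0,0,1,1,0,0 for degrees 0…11.
[q^11] = 1·0 + 1·1 + 1·1 + 1·0 + 1·0 = 2.

2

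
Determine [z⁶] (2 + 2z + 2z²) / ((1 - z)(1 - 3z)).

3156

The denominator gives the recurrence a_n = 4a_(n−1) − 3a_(n−2) for n ≥ 3; the numerator fixes a_0 = 2, a_1 = 10, a_2 = 36.
Iterating: 2, 10, 36, 114, 348, 1050, 3156, so a_6 = 3156.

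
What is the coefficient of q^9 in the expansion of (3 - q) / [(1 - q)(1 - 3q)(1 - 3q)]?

757796

The denominator gives the recurrence a_n = 7a_(n−1) − 15a_(n−2) + 9a_(n−3) for n ≥ 3; the numerator fixes a_0 = 3, a_1 = 20, a_2 = 95.
Iterating: 3, 20, 95, 392, 1499, 5468, 19319, 66704, 226355, 757796, so a_9 = 757796.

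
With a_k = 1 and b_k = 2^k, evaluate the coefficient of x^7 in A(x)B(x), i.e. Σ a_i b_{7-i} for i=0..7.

The convolution is the x^7 coefficient of A(x)B(x).
Σ = 1·128 + 1·64 + 1·32 + 1·16 + 1·8 + 1·4 + 1·2 + 1·1 = 255.

255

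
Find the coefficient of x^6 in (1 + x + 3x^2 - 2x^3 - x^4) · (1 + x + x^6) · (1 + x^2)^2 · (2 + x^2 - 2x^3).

-6

(1 + x + 3x^2 - 2x^3 - x^4) has coefficients 1,1,3,-2,-1 for degrees 0…4.
(1 + x + x^6) has coefficients 1,1,0,0,0,0,1 for degrees 0…6.
Multiplying by (1 + x^2)^2 gives running coefficients 1,1,2,2,1,1,1 for degrees 0…6.
Finally multiplying by (2 + x^2 - 2x^3), the product of all factors after the first has coefficients 2,2,5,3,2,0,-1 for degrees 0…6.
[x^6] = 1·(-1) + 1·0 + 3·2 − 2·3 − 1·5 = -6.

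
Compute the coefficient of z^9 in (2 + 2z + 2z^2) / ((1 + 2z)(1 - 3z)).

The denominator gives the recurrence a_n = a_(n−1) + 6a_(n−2) for n ≥ 3; the numerator fixes a_0 = 2, a_1 = 4, a_2 = 18.
Iterating: 2, 4, 18, 42, 150, 402, 1302, 3714, 11526, 33810, so a_9 = 33810.

33810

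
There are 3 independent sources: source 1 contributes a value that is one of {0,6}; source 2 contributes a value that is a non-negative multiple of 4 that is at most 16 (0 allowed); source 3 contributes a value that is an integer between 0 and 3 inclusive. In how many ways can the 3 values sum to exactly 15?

The generating function for the choices is (1 + z^6)·(1 + z^4 + z^8 + z^12 + z^16)·(1 + z + z^2 + z^3); the count is [z^15].
(1 + z^6) has coefficients 1,0,0,0,0,0,1 for degrees 0…6.
(1 + z^4 + z^8 + z^12 + z^16) has coefficients 1,0,0,0,1,0,0,0,1,0,0,0,1,0,0,0 for degrees 0…15.
Finally multiplying by (1 + z + z^2 + z^3), the product of all factors after the first has coefficients 1,1,1,1,1,1,1,1,1,1,1,1,1,1,1,1 for degrees 0…15.
[z^15] = 1·1 + 1·1 = 2.

2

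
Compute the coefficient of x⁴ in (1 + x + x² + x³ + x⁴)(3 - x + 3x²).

(1 + x + x² + x³ + x⁴) has coefficients 1,1,1,1,1 for degrees 0…4.
(3 - x + 3x²) has coefficients 3,-1,3,0,0 for degrees 0…4.
[x⁴] = 1·0 + 1·0 + 1·3 + 1·(-1) + 1·3 = 5.

5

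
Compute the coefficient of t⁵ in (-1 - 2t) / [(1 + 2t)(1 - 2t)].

The denominator gives the recurrence a_n = 4a_(n−2) for n ≥ 3; the numerator fixes a_0 = -1, a_1 = -2, a_2 = -4.
Iterating: -1, -2, -4, -8, -16, -32, so a_5 = -32.

-32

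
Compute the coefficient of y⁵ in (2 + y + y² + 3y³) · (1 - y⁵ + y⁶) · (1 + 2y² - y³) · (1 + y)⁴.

46

(2 + y + y² + 3y³) has coefficients 2,1,1,3 for degrees 0…3.
(1 - y⁵ + y⁶) has coefficients 1,0,0,0,0,-1 for degrees 0…5.
Multiplying by (1 + 2y² - y³) gives running coefficients 1,0,2,-1,0,-1 for degrees 0…5.
Finally multiplying by (1 + y)⁴, the product of all factors after the first has coefficients 1,4,8,11,9,1 for degrees 0…5.
[y⁵] = 2·1 + 1·9 + 1·11 + 3·8 = 46.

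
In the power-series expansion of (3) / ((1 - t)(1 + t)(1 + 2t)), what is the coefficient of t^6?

255

The denominator gives the recurrence a_n = −2a_(n−1) + a_(n−2) + 2a_(n−3) for n ≥ 3; the numerator fixes a_0 = 3, a_1 = -6, a_2 = 15.
Iterating: 3, -6, 15, -30, 63, -126, 255, so a_6 = 255.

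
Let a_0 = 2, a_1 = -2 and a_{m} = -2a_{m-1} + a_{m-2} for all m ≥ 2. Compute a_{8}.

1154

The ordinary generating function has denominator 1 + 2t - t^2.
Iterating the recurrence: a_0,…,a_{8} = 2, -2, 6, -14, 34, -82, 198, -478, 1154.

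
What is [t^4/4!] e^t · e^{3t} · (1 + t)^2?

The EGF product rule gives c_4 = Σ_{k_1+k_2+k_3=4} C(4; k_1,k_2,k_3) · ∏ g_i(k_i), where e^t gives (1)^k; e^{3t} gives (3)^k; (1+t)^2 gives the falling factorial (2)_k.
g_1(k) for k = 0…4: 1, 1, 1, 1, 1.
g_2(k) for k = 0…4: 1, 3, 9, 27, 81.
g_3(k) for k = 0…4: 1, 2, 2, 0, 0.
First combine the last two factors: h(k) = Σ_j C(k,j)·g_2(j)·g_3(k−j) for k = 0…4: 1, 5, 23, 99, 405.
c_4 = Σ_k C(4,k)·g_1(k)·h(4−k) = 1·1·405 + 4·1·99 + 6·1·23 + 4·1·5 + 1·1·1 = 405 + 396 + 138 + 20 + 1 = 960.

960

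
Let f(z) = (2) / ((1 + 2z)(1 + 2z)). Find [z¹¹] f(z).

-49152

The denominator gives the recurrence a_n = −4a_(n−1) − 4a_(n−2) for n ≥ 2; the numerator fixes a_0 = 2, a_1 = -8.
Iterating: 2, -8, 24, -64, 160, -384, 896, -2048, 4608, -10240, 22528, -49152, so a_11 = -49152.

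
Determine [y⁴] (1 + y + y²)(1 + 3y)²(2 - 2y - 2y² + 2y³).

(1 + y + y²) has coefficients 1,1,1 for degrees 0…2.
(1 + 3y)² has coefficients 1,6,9,0,0 for degrees 0…4.
Finally multiplying by (2 - 2y - 2y² + 2y³), the product of all factors after the first has coefficients 2,10,4,-28,-6 for degrees 0…4.
[y⁴] = 1·(-6) + 1·(-28) + 1·4 = -30.

-30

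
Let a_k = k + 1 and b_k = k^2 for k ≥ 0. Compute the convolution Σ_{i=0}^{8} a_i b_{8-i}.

540

This is [x^8] in the product of the two ordinary generating functions.
Σ = 1·64 + 2·49 + 3·36 + 4·25 + 5·16 + 6·9 + 7·4 + 8·1 + 9·0 = 540.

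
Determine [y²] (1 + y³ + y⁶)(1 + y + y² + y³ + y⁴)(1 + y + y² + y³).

(1 + y³ + y⁶) has coefficients 1,0,0 for degrees 0…2.
(1 + y + y² + y³ + y⁴) has coefficients 1,1,1 for degrees 0…2.
Finally multiplying by (1 + y + y² + y³), the product of all factors after the first has coefficients 1,2,3 for degrees 0…2.
[y²] = 1·3 = 3.

3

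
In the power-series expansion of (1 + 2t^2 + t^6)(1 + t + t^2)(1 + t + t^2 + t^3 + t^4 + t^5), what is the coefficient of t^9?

5

(1 + 2t^2 + t^6) has coefficients 1,0,2,0,0,0,1 for degrees 0…6.
(1 + t + t^2) has coefficients 1,1,1,0,0,0,0,0,0,0 for degrees 0…9.
Finally multiplying by (1 + t + t^2 + t^3 + t^4 + t^5), the product of all factors after the first has coefficients 1,2,3,3,3,3,2,1,0,0 for degrees 0…9.
[t^9] = 1·0 + 2·1 + 1·3 = 5.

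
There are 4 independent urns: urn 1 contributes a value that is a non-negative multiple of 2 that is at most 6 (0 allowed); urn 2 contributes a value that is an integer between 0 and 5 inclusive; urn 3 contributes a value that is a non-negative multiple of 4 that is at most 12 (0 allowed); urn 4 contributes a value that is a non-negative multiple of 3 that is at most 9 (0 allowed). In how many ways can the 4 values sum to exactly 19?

21

The generating function for the choices is (1 + x^2 + x^4 + x^6)·(1 + x + x^2 + x^3 + x^4 + x^5)·(1 + x^4 + x^8 + x^12)·(1 + x^3 + x^6 + x^9); the count is [x^19].
(1 + x^2 + x^4 + x^6) has coefficients 1,0,1,0,1,0,1 for degrees 0…6.
(1 + x + x^2 + x^3 + x^4 + x^5) has coefficients 1,1,1,1,1,1,0,0,0,0,0,0,0,0,0,0,0,0,0,0 for degrees 0…19.
Multiplying by (1 + x^4 + x^8 + x^12) gives running coefficients 1,1,1,1,2,2,1,1,2,2,1,1,2,2,1,1,1,1,0,0 for degrees 0…19.
Finally multiplying by (1 + x^3 + x^6 + x^9), the product of all factors after the first has coefficients 1,1,1,2,3,3,3,4,5,5,5,6,6,6,6,6,5,5,5,4 for degrees 0…19.
[x^19] = 1·4 + 1·5 + 1·6 + 1·6 = 21.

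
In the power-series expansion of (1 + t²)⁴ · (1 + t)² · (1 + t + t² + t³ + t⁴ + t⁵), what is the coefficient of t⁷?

53

(1 + t²)⁴ has coefficients 1,0,4,0,6,0,4,0 for degrees 0…7.
(1 + t)² has coefficients 1,2,1,0,0,0,0,0 for degrees 0…7.
Finally multiplying by (1 + t + t² + t³ + t⁴ + t⁵), the product of all factors after the first has coefficients 1,3,4,4,4,4,3,1 for degrees 0…7.
[t⁷] = 1·1 + 4·4 + 6·4 + 4·3 = 53.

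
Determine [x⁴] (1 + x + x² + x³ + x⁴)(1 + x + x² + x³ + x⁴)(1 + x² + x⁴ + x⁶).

(1 + x + x² + x³ + x⁴) has coefficients 1,1,1,1,1 for degrees 0…4.
(1 + x + x² + x³ + x⁴) has coefficients 1,1,1,1,1 for degrees 0…4.
Finally multiplying by (1 + x² + x⁴ + x⁶), the product of all factors after the first has coefficients 1,1,2,2,3 for degrees 0…4.
[x⁴] = 1·3 + 1·2 + 1·2 + 1·1 + 1·1 = 9.

9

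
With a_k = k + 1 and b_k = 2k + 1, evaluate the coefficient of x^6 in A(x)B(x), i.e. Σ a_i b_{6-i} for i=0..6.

This is [x^6] in the product of the two ordinary generating functions.
Σ = 1·13 + 2·11 + 3·9 + 4·7 + 5·5 + 6·3 + 7·1 = 140.

140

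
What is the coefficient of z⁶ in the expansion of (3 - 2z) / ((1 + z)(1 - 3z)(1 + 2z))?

969

The denominator gives the recurrence a_n = 7a_(n−2) + 6a_(n−3) for n ≥ 3; the numerator fixes a_0 = 3, a_1 = -2, a_2 = 21.
Iterating: 3, -2, 21, 4, 135, 154, 969, so a_6 = 969.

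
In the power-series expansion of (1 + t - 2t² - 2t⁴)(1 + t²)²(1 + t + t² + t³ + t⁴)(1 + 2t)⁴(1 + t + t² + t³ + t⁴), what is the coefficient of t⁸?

(1 + t - 2t² - 2t⁴) has coefficients 1,1,-2,0,-2 for degrees 0…4.
(1 + t²)² has coefficients 1,0,2,0,1,0,0,0,0 for degrees 0…8.
Multiplying by (1 + t + t² + t³ + t⁴) gives running coefficients 1,1,3,3,4,3,3,1,1 for degrees 0…8.
Multiplying by (1 + 2t)⁴ gives running coefficients 1,9,35,83,148,219,267,273,241 for degrees 0…8.
Finally multiplying by (1 + t + t² + t³ + t⁴), the product of all factors after the first has coefficients 1,10,45,128,276,494,752,990,1148 for degrees 0…8.
[t⁸] = 1·1148 + 1·990 − 2·752 − 2·276 = 82.

82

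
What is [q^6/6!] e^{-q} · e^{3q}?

The EGF product rule gives c_6 = Σ_{k_1+k_2=6} C(6; k_1,k_2) · ∏ g_i(k_i), where e^{-q} gives (-1)^k; e^{3q} gives (3)^k.
g_1(k) for k = 0…6: 1, -1, 1, -1, 1, -1, 1.
g_2(k) for k = 0…6: 1, 3, 9, 27, 81, 243, 729.
c_6 = Σ_k C(6,k)·g_1(k)·g_2(6−k) = 1·1·729 + 6·(-1)·243 + 15·1·81 + 20·(-1)·27 + 15·1·9 + 6·(-1)·3 + 1·1·1 = 729 − 1458 + 1215 − 540 + 135 − 18 + 1 = 64.

64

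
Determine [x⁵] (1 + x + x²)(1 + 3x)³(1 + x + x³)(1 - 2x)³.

(1 + x + x²) has coefficients 1,1,1 for degrees 0…2.
(1 + 3x)³ has coefficients 1,9,27,27,0,0 for degrees 0…5.
Multiplying by (1 + x + x³) gives running coefficients 1,10,36,55,36,27 for degrees 0…5.
Finally multiplying by (1 - 2x)³, the product of all factors after the first has coefficients 1,4,-12,-49,58,183 for degrees 0…5.
[x⁵] = 1·183 + 1·58 + 1·(-49) = 192.

192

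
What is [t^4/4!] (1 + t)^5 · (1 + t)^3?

The EGF product rule gives c_4 = Σ_{k_1+k_2=4} C(4; k_1,k_2) · ∏ g_i(k_i), where (1+t)^5 gives the falling factorial (5)_k; (1+t)^3 gives the falling factorial (3)_k.
g_1(k) for k = 0…4: 1, 5, 20, 60, 120.
g_2(k) for k = 0…4: 1, 3, 6, 6, 0.
c_4 = Σ_k C(4,k)·g_1(k)·g_2(4−k) = 4·5·6 + 6·20·6 + 4·60·3 + 1·120·1 = 120 + 720 + 720 + 120 = 1680.

1680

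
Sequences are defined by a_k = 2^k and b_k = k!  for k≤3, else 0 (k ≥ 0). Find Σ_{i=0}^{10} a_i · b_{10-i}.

The convolution is the t^10 coefficient of A(t)B(t).
Σ = 1·0 + 2·0 + 4·0 + 8·0 + 16·0 + 32·0 + 64·0 + 128·6 + 256·2 + 512·1 + 1024·1 = 2816.

2816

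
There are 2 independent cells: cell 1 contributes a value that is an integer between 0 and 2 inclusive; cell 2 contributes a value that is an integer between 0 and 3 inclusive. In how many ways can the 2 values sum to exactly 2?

3

The generating function for the choices is (1 + y + y^2)·(1 + y + y^2 + y^3); the count is [y^2].
(1 + y + y^2) has coefficients 1,1,1 for degrees 0…2.
(1 + y + y^2 + y^3) has coefficients 1,1,1 for degrees 0…2.
[y^2] = 1·1 + 1·1 + 1·1 = 3.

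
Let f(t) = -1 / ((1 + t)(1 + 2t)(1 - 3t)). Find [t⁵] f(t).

Partial fractions give a closed form: a_n = (1/4)·(-1)^n + (-4/5)·(-2)^n + (-9/20)·3^n.
At n = 5: a_5 = -84.

-84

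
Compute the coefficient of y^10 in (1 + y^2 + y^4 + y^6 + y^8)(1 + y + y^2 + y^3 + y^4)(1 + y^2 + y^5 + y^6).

10

(1 + y^2 + y^4 + y^6 + y^8) has coefficients 1,0,1,0,1,0,1,0,1 for degrees 0…8.
(1 + y + y^2 + y^3 + y^4) has coefficients 1,1,1,1,1,0,0,0,0,0,0 for degrees 0…10.
Finally multiplying by (1 + y^2 + y^5 + y^6), the product of all factors after the first has coefficients 1,1,2,2,2,2,3,2,2,2,1 for degrees 0…10.
[y^10] = 1·1 + 1·2 + 1·3 + 1·2 + 1·2 = 10.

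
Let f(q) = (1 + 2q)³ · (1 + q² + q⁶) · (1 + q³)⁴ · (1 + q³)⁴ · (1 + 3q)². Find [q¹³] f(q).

16368

(1 + 2q)³ has coefficients 1,6,12,8 for degrees 0…3.
(1 + q² + q⁶) has coefficients 1,0,1,0,0,0,1,0,0,0,0,0,0,0 for degrees 0…13.
Multiplying by (1 + q³)⁴ gives running coefficients 1,0,1,4,0,4,7,0,6,8,0,4,7,0 for degrees 0…13.
Multiplying by (1 + q³)⁴ gives running coefficients 1,0,1,8,0,8,29,0,28,64,0,56,98,0 for degrees 0…13.
Finally multiplying by (1 + 3q)², the product of all factors after the first has coefficients 1,6,10,14,57,80,77,246,289,232,636,632,434,1092 for degrees 0…13.
[q¹³] = 1·1092 + 6·434 + 12·632 + 8·636 = 16368.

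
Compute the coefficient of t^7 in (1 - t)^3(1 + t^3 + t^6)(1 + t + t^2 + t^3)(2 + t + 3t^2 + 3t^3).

-6

(1 - t)^3 has coefficients 1,-3,3,-1 for degrees 0…3.
(1 + t^3 + t^6) has coefficients 1,0,0,1,0,0,1,0 for degrees 0…7.
Multiplying by (1 + t + t^2 + t^3) gives running coefficients 1,1,1,2,1,1,2,1 for degrees 0…7.
Finally multiplying by (2 + t + 3t^2 + 3t^3), the product of all factors after the first has coefficients 2,3,6,11,10,12,14,10 for degrees 0…7.
[t^7] = 1·10 − 3·14 + 3·12 − 1·10 = -6.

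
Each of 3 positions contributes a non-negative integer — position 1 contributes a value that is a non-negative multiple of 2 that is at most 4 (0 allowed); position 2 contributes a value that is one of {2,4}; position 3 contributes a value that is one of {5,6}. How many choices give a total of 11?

2

The generating function for the choices is (1 + z^2 + z^4)·(z^2 + z^4)·(z^5 + z^6); the count is [z^11].
(1 + z^2 + z^4) has coefficients 1,0,1,0,1 for degrees 0…4.
(z^2 + z^4) has coefficients 0,0,1,0,1,0,0,0,0,0,0,0 for degrees 0…11.
Finally multiplying by (z^5 + z^6), the product of all factors after the first has coefficients 0,0,0,0,0,0,0,1,1,1,1,0 for degrees 0…11.
[z^11] = 1·0 + 1·1 + 1·1 = 2.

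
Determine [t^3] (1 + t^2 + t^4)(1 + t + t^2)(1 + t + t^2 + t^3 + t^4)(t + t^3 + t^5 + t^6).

5

(1 + t^2 + t^4) has coefficients 1,0,1,0 for degrees 0…3.
(1 + t + t^2) has coefficients 1,1,1,0 for degrees 0…3.
Multiplying by (1 + t + t^2 + t^3 + t^4) gives running coefficients 1,2,3,3 for degrees 0…3.
Finally multiplying by (t + t^3 + t^5 + t^6), the product of all factors after the first has coefficients 0,1,2,4 for degrees 0…3.
[t^3] = 1·4 + 1·1 = 5.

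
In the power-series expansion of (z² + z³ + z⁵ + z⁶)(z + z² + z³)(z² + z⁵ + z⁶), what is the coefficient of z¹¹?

(z² + z³ + z⁵ + z⁶) has coefficients 0,0,1,1,0,1,1 for degrees 0…6.
(z + z² + z³) has coefficients 0,1,1,1,0,0,0,0,0,0,0,0 for degrees 0…11.
Finally multiplying by (z² + z⁵ + z⁶), the product of all factors after the first has coefficients 0,0,0,1,1,1,1,2,2,1,0,0 for degrees 0…11.
[z¹¹] = 1·1 + 1·2 + 1·1 + 1·1 = 5.

5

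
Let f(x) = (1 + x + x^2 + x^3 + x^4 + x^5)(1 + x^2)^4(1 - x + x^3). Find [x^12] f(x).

(1 + x + x^2 + x^3 + x^4 + x^5) has coefficients 1,1,1,1,1,1 for degrees 0…5.
(1 + x^2)^4 has coefficients 1,0,4,0,6,0,4,0,1,0,0,0,0 for degrees 0…12.
Finally multiplying by (1 - x + x^3), the product of all factors after the first has coefficients 1,-1,4,-3,6,-2,4,2,1,3,0,1,0 for degrees 0…12.
[x^12] = 1·0 + 1·1 + 1·0 + 1·3 + 1·1 + 1·2 = 7.

7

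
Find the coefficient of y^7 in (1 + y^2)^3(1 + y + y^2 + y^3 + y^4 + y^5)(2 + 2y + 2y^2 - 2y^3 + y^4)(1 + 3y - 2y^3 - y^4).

(1 + y^2)^3 has coefficients 1,0,3,0,3,0,1 for degrees 0…6.
(1 + y + y^2 + y^3 + y^4 + y^5) has coefficients 1,1,1,1,1,1,0,0 for degrees 0…7.
Multiplying by (2 + 2y + 2y^2 - 2y^3 + y^4) gives running coefficients 2,4,6,4,5,5,3,1 for degrees 0…7.
Finally multiplying by (1 + 3y - 2y^3 - y^4), the product of all factors after the first has coefficients 2,10,18,18,7,4,4,-4 for degrees 0…7.
[y^7] = 1·(-4) + 3·4 + 3·18 + 1·10 = 72.

72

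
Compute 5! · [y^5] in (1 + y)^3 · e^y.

136

The EGF product rule gives c_5 = Σ_{k_1+k_2=5} C(5; k_1,k_2) · ∏ g_i(k_i), where (1+y)^3 gives the falling factorial (3)_k; e^y gives (1)^k.
g_1(k) for k = 0…5: 1, 3, 6, 6, 0, 0.
g_2(k) for k = 0…5: 1, 1, 1, 1, 1, 1.
c_5 = Σ_k C(5,k)·g_1(k)·g_2(5−k) = 1·1·1 + 5·3·1 + 10·6·1 + 10·6·1 = 1 + 15 + 60 + 60 = 136.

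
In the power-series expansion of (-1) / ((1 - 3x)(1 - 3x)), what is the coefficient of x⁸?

-59049

The denominator gives the recurrence a_n = 6a_(n−1) − 9a_(n−2) for n ≥ 2; the numerator fixes a_0 = -1, a_1 = -6.
Iterating: -1, -6, -27, -108, -405, -1458, -5103, -17496, -59049, so a_8 = -59049.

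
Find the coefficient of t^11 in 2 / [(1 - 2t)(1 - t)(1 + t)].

5460

Partial fractions give a closed form: a_n = (8/3)·2^n + (-1)·1^n + (1/3)·(-1)^n.
At n = 11: a_11 = 5460.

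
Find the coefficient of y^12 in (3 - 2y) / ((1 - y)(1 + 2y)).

10923

Partial fractions give a closed form: a_n = (1/3)·1^n + (8/3)·(-2)^n.
At n = 12: a_12 = 10923.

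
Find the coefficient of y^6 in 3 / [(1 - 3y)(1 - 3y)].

15309

The denominator gives the recurrence a_n = 6a_(n−1) − 9a_(n−2) for n ≥ 2; the numerator fixes a_0 = 3, a_1 = 18.
Iterating: 3, 18, 81, 324, 1215, 4374, 15309, so a_6 = 15309.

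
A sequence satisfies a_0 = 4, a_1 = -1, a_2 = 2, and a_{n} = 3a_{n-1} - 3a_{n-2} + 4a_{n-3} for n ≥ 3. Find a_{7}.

743

The ordinary generating function has denominator 1 - 3x + 3x^2 - 4x^3.
Iterating the recurrence: a_0,…,a_{7} = 4, -1, 2, 25, 65, 128, 289, 743.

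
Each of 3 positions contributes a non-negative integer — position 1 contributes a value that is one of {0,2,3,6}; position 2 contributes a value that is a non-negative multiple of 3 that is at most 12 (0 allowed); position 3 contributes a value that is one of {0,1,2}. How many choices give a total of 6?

The generating function for the choices is (1 + z^2 + z^3 + z^6)·(1 + z^3 + z^6 + z^9 + z^12)·(1 + z + z^2); the count is [z^6].
(1 + z^2 + z^3 + z^6) has coefficients 1,0,1,1,0,0,1 for degrees 0…6.
(1 + z^3 + z^6 + z^9 + z^12) has coefficients 1,0,0,1,0,0,1 for degrees 0…6.
Finally multiplying by (1 + z + z^2), the product of all factors after the first has coefficients 1,1,1,1,1,1,1 for degrees 0…6.
[z^6] = 1·1 + 1·1 + 1·1 + 1·1 = 4.

4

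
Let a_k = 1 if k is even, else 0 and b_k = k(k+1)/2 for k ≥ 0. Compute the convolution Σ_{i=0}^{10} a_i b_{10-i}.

125

Write out a_i and b_{10-i} for i = 0,…,10 and sum the products.
Σ = 1·55 + 0·45 + 1·36 + 0·28 + 1·21 + 0·15 + 1·10 + 0·6 + 1·3 + 0·1 + 1·0 = 125.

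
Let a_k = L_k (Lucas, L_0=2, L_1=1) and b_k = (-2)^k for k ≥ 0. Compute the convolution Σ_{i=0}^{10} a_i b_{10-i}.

Write out a_i and b_{10-i} for i = 0,…,10 and sum the products.
Σ = 2·1024 + 1·(-512) + 3·256 + 4·(-128) + 7·64 + 11·(-32) + 18·16 + 29·(-8) + 47·4 + 76·(-2) + 123·1 = 2103.

2103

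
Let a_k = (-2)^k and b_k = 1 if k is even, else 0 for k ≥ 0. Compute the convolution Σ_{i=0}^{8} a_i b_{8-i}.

341

The convolution is the t^8 coefficient of A(t)B(t).
Σ = 1·1 − 2·0 + 4·1 − 8·0 + 16·1 − 32·0 + 64·1 − 128·0 + 256·1 = 341.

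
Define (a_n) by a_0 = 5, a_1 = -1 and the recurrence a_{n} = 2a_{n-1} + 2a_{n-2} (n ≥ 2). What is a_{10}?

17792

The ordinary generating function has denominator 1 - 2z - 2z^2.
Iterating the recurrence: a_0,…,a_{10} = 5, -1, 8, 14, 44, 116, 320, 872, 2384, 6512, 17792.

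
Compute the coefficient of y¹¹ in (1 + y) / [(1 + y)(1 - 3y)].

177147

The denominator gives the recurrence a_n = 2a_(n−1) + 3a_(n−2) for n ≥ 3; the numerator fixes a_0 = 1, a_1 = 3, a_2 = 9.
Iterating: 1, 3, 9, 27, 81, 243, 729, 2187, 6561, 19683, 59049, 177147, so a_11 = 177147.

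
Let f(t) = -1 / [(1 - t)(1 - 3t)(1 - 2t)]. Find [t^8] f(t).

Partial fractions give a closed form: a_n = (-1/2)·1^n + (-9/2)·3^n + (4)·2^n.
At n = 8: a_8 = -28501.

-28501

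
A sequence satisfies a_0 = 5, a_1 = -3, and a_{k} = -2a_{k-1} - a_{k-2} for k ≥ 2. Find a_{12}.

The ordinary generating function has denominator 1 + 2t + t^2.
Iterating the recurrence: a_0,…,a_{12} = 5, -3, 1, 1, -3, 5, -7, 9, -11, 13, -15, 17, -19.

-19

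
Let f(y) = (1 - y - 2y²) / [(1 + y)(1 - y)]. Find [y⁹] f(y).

The denominator gives the recurrence a_n = a_(n−2) for n ≥ 3; the numerator fixes a_0 = 1, a_1 = -1, a_2 = -1.
Iterating: 1, -1, -1, -1, -1, -1, -1, -1, -1, -1, so a_9 = -1.

-1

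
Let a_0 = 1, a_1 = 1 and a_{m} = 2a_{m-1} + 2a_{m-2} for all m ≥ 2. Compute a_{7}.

The ordinary generating function has denominator 1 - 2q - 2q^2.
Iterating the recurrence: a_0,…,a_{7} = 1, 1, 4, 10, 28, 76, 208, 568.

568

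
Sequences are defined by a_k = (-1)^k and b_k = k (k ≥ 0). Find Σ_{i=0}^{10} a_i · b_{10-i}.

5

The convolution is the t^10 coefficient of A(t)B(t).
Σ = 1·10 − 1·9 + 1·8 − 1·7 + 1·6 − 1·5 + 1·4 − 1·3 + 1·2 − 1·1 + 1·0 = 5.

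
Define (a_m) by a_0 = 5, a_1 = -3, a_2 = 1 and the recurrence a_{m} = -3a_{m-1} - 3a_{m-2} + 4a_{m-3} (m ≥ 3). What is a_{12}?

The ordinary generating function has denominator 1 + 3q + 3q^2 - 4q^3.
Iterating the recurrence: a_0,…,a_{12} = 5, -3, 1, 26, -93, 205, -232, -291, 2389, -7222, 13335, -8783, -42544.

-42544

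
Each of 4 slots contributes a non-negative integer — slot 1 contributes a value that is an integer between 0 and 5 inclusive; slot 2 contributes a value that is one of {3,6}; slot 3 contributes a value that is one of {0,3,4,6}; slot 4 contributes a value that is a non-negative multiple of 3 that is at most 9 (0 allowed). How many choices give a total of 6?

4

The generating function for the choices is (1 + q + q^2 + q^3 + q^4 + q^5)·(q^3 + q^6)·(1 + q^3 + q^4 + q^6)·(1 + q^3 + q^6 + q^9); the count is [q^6].
(1 + q + q^2 + q^3 + q^4 + q^5) has coefficients 1,1,1,1,1,1 for degrees 0…5.
(q^3 + q^6) has coefficients 0,0,0,1,0,0,1 for degrees 0…6.
Multiplying by (1 + q^3 + q^4 + q^6) gives running coefficients 0,0,0,1,0,0,2 for degrees 0…6.
Finally multiplying by (1 + q^3 + q^6 + q^9), the product of all factors after the first has coefficients 0,0,0,1,0,0,3 for degrees 0…6.
[q^6] = 1·3 + 1·0 + 1·0 + 1·1 + 1·0 + 1·0 = 4.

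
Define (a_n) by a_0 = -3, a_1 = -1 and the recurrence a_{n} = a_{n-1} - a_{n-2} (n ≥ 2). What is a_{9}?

The ordinary generating function has denominator 1 - y + y^2.
Iterating the recurrence: a_0,…,a_{9} = -3, -1, 2, 3, 1, -2, -3, -1, 2, 3.

3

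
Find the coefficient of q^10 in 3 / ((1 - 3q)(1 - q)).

265719

Partial fractions give a closed form: a_n = (9/2)·3^n + (-3/2)·1^n.
At n = 10: a_10 = 265719.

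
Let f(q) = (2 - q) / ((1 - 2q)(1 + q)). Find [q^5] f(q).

Partial fractions give a closed form: a_n = (1)·2^n + (1)·(-1)^n.
At n = 5: a_5 = 31.

31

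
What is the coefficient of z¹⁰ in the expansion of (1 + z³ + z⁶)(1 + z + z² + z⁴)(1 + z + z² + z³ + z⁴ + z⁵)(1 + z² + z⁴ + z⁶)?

27

(1 + z³ + z⁶) has coefficients 1,0,0,1,0,0,1 for degrees 0…6.
(1 + z + z² + z⁴) has coefficients 1,1,1,0,1,0,0,0,0,0,0 for degrees 0…10.
Multiplying by (1 + z + z² + z³ + z⁴ + z⁵) gives running coefficients 1,2,3,3,4,4,3,2,1,1,0 for degrees 0…10.
Finally multiplying by (1 + z² + z⁴ + z⁶), the product of all factors after the first has coefficients 1,2,4,5,8,9,11,11,11,10,8 for degrees 0…10.
[z¹⁰] = 1·8 + 1·11 + 1·8 = 27.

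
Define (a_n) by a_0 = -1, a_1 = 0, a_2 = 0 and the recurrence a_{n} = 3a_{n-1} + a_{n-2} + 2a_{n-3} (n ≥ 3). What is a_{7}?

The ordinary generating function has denominator 1 - 3z - z^2 - 2z^3.
Iterating the recurrence: a_0,…,a_{7} = -1, 0, 0, -2, -6, -20, -70, -242.

-242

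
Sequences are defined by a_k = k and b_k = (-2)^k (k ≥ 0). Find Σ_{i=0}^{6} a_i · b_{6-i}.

-12

This is [x^6] in the product of the two ordinary generating functions.
Σ = 0·64 + 1·(-32) + 2·16 + 3·(-8) + 4·4 + 5·(-2) + 6·1 = -12.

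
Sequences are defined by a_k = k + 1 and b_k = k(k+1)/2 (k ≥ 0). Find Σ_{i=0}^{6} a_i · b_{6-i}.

126

This is [x^6] in the product of the two ordinary generating functions.
Σ = 1·21 + 2·15 + 3·10 + 4·6 + 5·3 + 6·1 + 7·0 = 126.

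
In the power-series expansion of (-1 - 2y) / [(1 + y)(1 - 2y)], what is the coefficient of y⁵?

-43

The denominator gives the recurrence a_n = a_(n−1) + 2a_(n−2) for n ≥ 3; the numerator fixes a_0 = -1, a_1 = -3, a_2 = -5.
Iterating: -1, -3, -5, -11, -21, -43, so a_5 = -43.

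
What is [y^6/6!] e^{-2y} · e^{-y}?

729

The EGF product rule gives c_6 = Σ_{k_1+k_2=6} C(6; k_1,k_2) · ∏ g_i(k_i), where e^{-2y} gives (-2)^k; e^{-y} gives (-1)^k.
g_1(k) for k = 0…6: 1, -2, 4, -8, 16, -32, 64.
g_2(k) for k = 0…6: 1, -1, 1, -1, 1, -1, 1.
c_6 = Σ_k C(6,k)·g_1(k)·g_2(6−k) = 1·1·1 + 6·(-2)·(-1) + 15·4·1 + 20·(-8)·(-1) + 15·16·1 + 6·(-32)·(-1) + 1·64·1 = 1 + 12 + 60 + 160 + 240 + 192 + 64 = 729.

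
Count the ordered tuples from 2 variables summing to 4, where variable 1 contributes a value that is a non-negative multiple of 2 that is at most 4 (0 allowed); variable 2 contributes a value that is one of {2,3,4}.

2

The generating function for the choices is (1 + x² + x⁴)·(x² + x³ + x⁴); the count is [x⁴].
(1 + x² + x⁴) has coefficients 1,0,1,0,1 for degrees 0…4.
(x² + x³ + x⁴) has coefficients 0,0,1,1,1 for degrees 0…4.
[x⁴] = 1·1 + 1·1 + 1·0 = 2.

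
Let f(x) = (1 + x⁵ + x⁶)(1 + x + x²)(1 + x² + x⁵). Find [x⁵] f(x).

2

(1 + x⁵ + x⁶) has coefficients 1,0,0,0,0,1 for degrees 0…5.
(1 + x + x²) has coefficients 1,1,1,0,0,0 for degrees 0…5.
Finally multiplying by (1 + x² + x⁵), the product of all factors after the first has coefficients 1,1,2,1,1,1 for degrees 0…5.
[x⁵] = 1·1 + 1·1 = 2.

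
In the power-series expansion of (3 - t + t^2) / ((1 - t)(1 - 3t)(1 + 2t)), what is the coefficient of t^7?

Partial fractions give a closed form: a_n = (-1/2)·1^n + (5/2)·3^n + (1)·(-2)^n.
At n = 7: a_7 = 5339.

5339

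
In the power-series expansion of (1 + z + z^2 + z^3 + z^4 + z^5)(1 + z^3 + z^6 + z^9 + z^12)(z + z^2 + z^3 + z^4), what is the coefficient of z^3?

3

(1 + z + z^2 + z^3 + z^4 + z^5) has coefficients 1,1,1,1 for degrees 0…3.
(1 + z^3 + z^6 + z^9 + z^12) has coefficients 1,0,0,1 for degrees 0…3.
Finally multiplying by (z + z^2 + z^3 + z^4), the product of all factors after the first has coefficients 0,1,1,1 for degrees 0…3.
[z^3] = 1·1 + 1·1 + 1·1 + 1·0 = 3.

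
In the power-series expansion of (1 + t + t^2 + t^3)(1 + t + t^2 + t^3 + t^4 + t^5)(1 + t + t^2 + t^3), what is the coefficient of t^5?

(1 + t + t^2 + t^3) has coefficients 1,1,1,1 for degrees 0…3.
(1 + t + t^2 + t^3 + t^4 + t^5) has coefficients 1,1,1,1,1,1 for degrees 0…5.
Finally multiplying by (1 + t + t^2 + t^3), the product of all factors after the first has coefficients 1,2,3,4,4,4 for degrees 0…5.
[t^5] = 1·4 + 1·4 + 1·4 + 1·3 = 15.

15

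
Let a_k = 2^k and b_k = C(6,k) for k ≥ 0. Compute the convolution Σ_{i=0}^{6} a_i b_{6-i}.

729

Write out a_i and b_{6-i} for i = 0,…,6 and sum the products.
Σ = 1·1 + 2·6 + 4·15 + 8·20 + 16·15 + 32·6 + 64·1 = 729.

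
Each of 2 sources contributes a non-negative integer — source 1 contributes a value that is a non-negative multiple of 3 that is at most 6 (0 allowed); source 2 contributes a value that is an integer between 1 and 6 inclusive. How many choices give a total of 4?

The generating function for the choices is (1 + t^3 + t^6)·(t + t^2 + t^3 + t^4 + t^5 + t^6); the count is [t^4].
(1 + t^3 + t^6) has coefficients 1,0,0,1,0 for degrees 0…4.
(t + t^2 + t^3 + t^4 + t^5 + t^6) has coefficients 0,1,1,1,1 for degrees 0…4.
[t^4] = 1·1 + 1·1 = 2.

2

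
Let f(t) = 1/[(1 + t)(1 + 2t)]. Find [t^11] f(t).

-4095

Partial fractions give a closed form: a_n = (-1)·(-1)^n + (2)·(-2)^n.
At n = 11: a_11 = -4095.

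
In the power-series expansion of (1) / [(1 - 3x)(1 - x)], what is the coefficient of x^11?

265720

Partial fractions give a closed form: a_n = (3/2)·3^n + (-1/2)·1^n.
At n = 11: a_11 = 265720.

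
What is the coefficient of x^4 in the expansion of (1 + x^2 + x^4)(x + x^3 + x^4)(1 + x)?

3

(1 + x^2 + x^4) has coefficients 1,0,1,0,1 for degrees 0…4.
(x + x^3 + x^4) has coefficients 0,1,0,1,1 for degrees 0…4.
Finally multiplying by (1 + x), the product of all factors after the first has coefficients 0,1,1,1,2 for degrees 0…4.
[x^4] = 1·2 + 1·1 + 1·0 = 3.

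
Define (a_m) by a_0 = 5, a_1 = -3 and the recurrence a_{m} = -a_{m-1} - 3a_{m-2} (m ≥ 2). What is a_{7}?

The ordinary generating function has denominator 1 + q + 3q^2.
Iterating the recurrence: a_0,…,a_{7} = 5, -3, -12, 21, 15, -78, 33, 201.

201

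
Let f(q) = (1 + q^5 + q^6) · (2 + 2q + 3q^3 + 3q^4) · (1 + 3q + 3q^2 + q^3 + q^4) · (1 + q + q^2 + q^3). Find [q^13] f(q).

95

(1 + q^5 + q^6) has coefficients 1,0,0,0,0,1,1 for degrees 0…6.
(2 + 2q + 3q^3 + 3q^4) has coefficients 2,2,0,3,3,0,0,0,0,0,0,0,0,0 for degrees 0…13.
Multiplying by (1 + 3q + 3q^2 + q^3 + q^4) gives running coefficients 2,8,12,11,16,20,12,6,3,0,0,0,0,0 for degrees 0…13.
Finally multiplying by (1 + q + q^2 + q^3), the product of all factors after the first has coefficients 2,10,22,33,47,59,59,54,41,21,9,3,0,0 for degrees 0…13.
[q^13] = 1·0 + 1·41 + 1·54 = 95.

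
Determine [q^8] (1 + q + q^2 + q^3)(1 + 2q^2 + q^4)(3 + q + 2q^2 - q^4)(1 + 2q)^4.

(1 + q + q^2 + q^3) has coefficients 1,1,1,1 for degrees 0…3.
(1 + 2q^2 + q^4) has coefficients 1,0,2,0,1,0,0,0,0 for degrees 0…8.
Multiplying by (3 + q + 2q^2 - q^4) gives running coefficients 3,1,8,2,6,1,0,0,-1 for degrees 0…8.
Finally multiplying by (1 + 2q)^4, the product of all factors after the first has coefficients 3,25,88,186,294,369,344,248,127 for degrees 0…8.
[q^8] = 1·127 + 1·248 + 1·344 + 1·369 = 1088.

1088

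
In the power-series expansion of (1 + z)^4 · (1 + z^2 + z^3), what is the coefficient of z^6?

(1 + z)^4 has coefficients 1,4,6,4,1 for degrees 0…4.
(1 + z^2 + z^3) has coefficients 1,0,1,1,0,0,0 for degrees 0…6.
[z^6] = 1·0 + 4·0 + 6·0 + 4·1 + 1·1 = 5.

5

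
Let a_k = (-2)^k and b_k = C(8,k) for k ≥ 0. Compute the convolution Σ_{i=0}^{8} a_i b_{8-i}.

This is [x^8] in the product of the two ordinary generating functions.
Σ = 1·1 − 2·8 + 4·28 − 8·56 + 16·70 − 32·56 + 64·28 − 128·8 + 256·1 = 1.

1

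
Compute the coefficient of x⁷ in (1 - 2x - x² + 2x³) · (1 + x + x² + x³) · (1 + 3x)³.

(1 - 2x - x² + 2x³) has coefficients 1,-2,-1,2 for degrees 0…3.
(1 + x + x² + x³) has coefficients 1,1,1,1,0,0,0,0 for degrees 0…7.
Finally multiplying by (1 + 3x)³, the product of all factors after the first has coefficients 1,10,37,64,63,54,27,0 for degrees 0…7.
[x⁷] = 1·0 − 2·27 − 1·54 + 2·63 = 18.

18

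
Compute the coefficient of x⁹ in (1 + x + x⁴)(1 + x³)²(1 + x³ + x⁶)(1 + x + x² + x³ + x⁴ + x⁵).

(1 + x + x⁴) has coefficients 1,1,0,0,1 for degrees 0…4.
(1 + x³)² has coefficients 1,0,0,2,0,0,1,0,0,0 for degrees 0…9.
Multiplying by (1 + x³ + x⁶) gives running coefficients 1,0,0,3,0,0,4,0,0,3 for degrees 0…9.
Finally multiplying by (1 + x + x² + x³ + x⁴ + x⁵), the product of all factors after the first has coefficients 1,1,1,4,4,4,7,7,7,7 for degrees 0…9.
[x⁹] = 1·7 + 1·7 + 1·4 = 18.

18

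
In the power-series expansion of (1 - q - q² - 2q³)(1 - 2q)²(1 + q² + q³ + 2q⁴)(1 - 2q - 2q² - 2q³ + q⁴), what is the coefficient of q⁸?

18

(1 - q - q² - 2q³) has coefficients 1,-1,-1,-2 for degrees 0…3.
(1 - 2q)² has coefficients 1,-4,4,0,0,0,0,0,0 for degrees 0…8.
Multiplying by (1 + q² + q³ + 2q⁴) gives running coefficients 1,-4,5,-3,2,-4,8,0,0 for degrees 0…8.
Finally multiplying by (1 - 2q - 2q² - 2q³ + q⁴), the product of all factors after the first has coefficients 1,-6,11,-7,7,-16,23,-15,-6 for degrees 0…8.
[q⁸] = 1·(-6) − 1·(-15) − 1·23 − 2·(-16) = 18.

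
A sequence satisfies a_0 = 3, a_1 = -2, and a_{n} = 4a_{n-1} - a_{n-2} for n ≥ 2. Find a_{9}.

-113682

The ordinary generating function has denominator 1 - 4q + q^2.
Iterating the recurrence: a_0,…,a_{9} = 3, -2, -11, -42, -157, -586, -2187, -8162, -30461, -113682.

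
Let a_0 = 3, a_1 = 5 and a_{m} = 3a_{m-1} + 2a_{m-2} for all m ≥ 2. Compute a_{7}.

11785

The ordinary generating function has denominator 1 - 3x - 2x^2.
Iterating the recurrence: a_0,…,a_{7} = 3, 5, 21, 73, 261, 929, 3309, 11785.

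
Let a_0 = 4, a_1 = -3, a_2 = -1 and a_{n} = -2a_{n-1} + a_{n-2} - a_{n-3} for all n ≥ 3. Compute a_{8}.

The ordinary generating function has denominator 1 + 2q - q^2 + q^3.
Iterating the recurrence: a_0,…,a_{8} = 4, -3, -1, -5, 12, -28, 73, -186, 473.

473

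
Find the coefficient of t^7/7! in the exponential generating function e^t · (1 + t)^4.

1961

The EGF product rule gives c_7 = Σ_{k_1+k_2=7} C(7; k_1,k_2) · ∏ g_i(k_i), where e^t gives (1)^k; (1+t)^4 gives the falling factorial (4)_k.
g_1(k) for k = 0…7: 1, 1, 1, 1, 1, 1, 1, 1.
g_2(k) for k = 0…7: 1, 4, 12, 24, 24, 0, 0, 0.
c_7 = Σ_k C(7,k)·g_1(k)·g_2(7−k) = 35·1·24 + 35·1·24 + 21·1·12 + 7·1·4 + 1·1·1 = 840 + 840 + 252 + 28 + 1 = 1961.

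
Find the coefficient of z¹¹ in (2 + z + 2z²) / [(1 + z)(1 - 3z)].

The denominator gives the recurrence a_n = 2a_(n−1) + 3a_(n−2) for n ≥ 3; the numerator fixes a_0 = 2, a_1 = 5, a_2 = 18.
Iterating: 2, 5, 18, 51, 156, 465, 1398, 4191, 12576, 37725, 113178, 339531, so a_11 = 339531.

339531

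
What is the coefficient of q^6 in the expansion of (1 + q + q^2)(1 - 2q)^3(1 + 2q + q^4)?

-9

(1 + q + q^2) has coefficients 1,1,1 for degrees 0…2.
(1 - 2q)^3 has coefficients 1,-6,12,-8,0,0,0 for degrees 0…6.
Finally multiplying by (1 + 2q + q^4), the product of all factors after the first has coefficients 1,-4,0,16,-15,-6,12 for degrees 0…6.
[q^6] = 1·12 + 1·(-6) + 1·(-15) = -9.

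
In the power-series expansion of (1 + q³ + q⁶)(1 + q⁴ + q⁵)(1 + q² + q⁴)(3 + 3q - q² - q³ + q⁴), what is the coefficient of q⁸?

16

(1 + q³ + q⁶) has coefficients 1,0,0,1,0,0,1 for degrees 0…6.
(1 + q⁴ + q⁵) has coefficients 1,0,0,0,1,1,0,0,0 for degrees 0…8.
Multiplying by (1 + q² + q⁴) gives running coefficients 1,0,1,0,2,1,1,1,1 for degrees 0…8.
Finally multiplying by (3 + 3q - q² - q³ + q⁴), the product of all factors after the first has coefficients 3,3,2,2,6,8,5,3,6 for degrees 0…8.
[q⁸] = 1·6 + 1·8 + 1·2 = 16.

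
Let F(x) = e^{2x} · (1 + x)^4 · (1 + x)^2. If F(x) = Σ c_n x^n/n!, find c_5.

12032

The EGF product rule gives c_5 = Σ_{k_1+k_2+k_3=5} C(5; k_1,k_2,k_3) · ∏ g_i(k_i), where e^{2x} gives (2)^k; (1+x)^4 gives the falling factorial (4)_k; (1+x)^2 gives the falling factorial (2)_k.
g_1(k) for k = 0…5: 1, 2, 4, 8, 16, 32.
g_2(k) for k = 0…5: 1, 4, 12, 24, 24, 0.
g_3(k) for k = 0…5: 1, 2, 2, 0, 0, 0.
First combine the last two factors: h(k) = Σ_j C(k,j)·g_2(j)·g_3(k−j) for k = 0…5: 1, 6, 30, 120, 360, 720.
c_5 = Σ_k C(5,k)·g_1(k)·h(5−k) = 1·1·720 + 5·2·360 + 10·4·120 + 10·8·30 + 5·16·6 + 1·32·1 = 720 + 3600 + 4800 + 2400 + 480 + 32 = 12032.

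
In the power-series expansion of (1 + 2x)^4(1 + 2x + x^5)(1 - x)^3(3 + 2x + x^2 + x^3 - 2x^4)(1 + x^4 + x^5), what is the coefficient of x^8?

(1 + 2x)^4 has coefficients 1,8,24,32,16 for degrees 0…4.
(1 + 2x + x^5) has coefficients 1,2,0,0,0,1,0,0,0 for degrees 0…8.
Multiplying by (1 - x)^3 gives running coefficients 1,-1,-3,5,-2,1,-3,3,-1 for degrees 0…8.
Multiplying by (3 + 2x + x^2 + x^3 - 2x^4) gives running coefficients 3,-1,-10,9,-2,3,2,-8,5 for degrees 0…8.
Finally multiplying by (1 + x^4 + x^5), the product of all factors after the first has coefficients 3,-1,-10,9,1,5,-9,-9,12 for degrees 0…8.
[x^8] = 1·12 + 8·(-9) + 24·(-9) + 32·5 + 16·1 = -100.

-100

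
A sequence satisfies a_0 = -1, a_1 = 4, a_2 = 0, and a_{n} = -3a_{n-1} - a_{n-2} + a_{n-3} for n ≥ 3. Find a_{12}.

The ordinary generating function has denominator 1 + 3t + t^2 - t^3.
Iterating the recurrence: a_0,…,a_{12} = -1, 4, 0, -5, 19, -52, 132, -325, 791, -1916, 4632, -11189, 27019.

27019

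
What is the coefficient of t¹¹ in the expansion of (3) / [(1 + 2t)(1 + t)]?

Partial fractions give a closed form: a_n = (6)·(-2)^n + (-3)·(-1)^n.
At n = 11: a_11 = -12285.

-12285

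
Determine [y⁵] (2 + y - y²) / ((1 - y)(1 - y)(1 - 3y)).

1207

The denominator gives the recurrence a_n = 5a_(n−1) − 7a_(n−2) + 3a_(n−3) for n ≥ 3; the numerator fixes a_0 = 2, a_1 = 11, a_2 = 40.
Iterating: 2, 11, 40, 129, 398, 1207, so a_5 = 1207.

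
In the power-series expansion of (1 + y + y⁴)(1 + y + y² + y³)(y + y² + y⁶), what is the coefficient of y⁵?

4

(1 + y + y⁴) has coefficients 1,1,0,0,1 for degrees 0…4.
(1 + y + y² + y³) has coefficients 1,1,1,1,0,0 for degrees 0…5.
Finally multiplying by (y + y² + y⁶), the product of all factors after the first has coefficients 0,1,2,2,2,1 for degrees 0…5.
[y⁵] = 1·1 + 1·2 + 1·1 = 4.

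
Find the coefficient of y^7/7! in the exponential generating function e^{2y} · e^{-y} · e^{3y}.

The EGF product rule gives c_7 = Σ_{k_1+k_2+k_3=7} C(7; k_1,k_2,k_3) · ∏ g_i(k_i), where e^{2y} gives (2)^k; e^{-y} gives (-1)^k; e^{3y} gives (3)^k.
g_1(k) for k = 0…7: 1, 2, 4, 8, 16, 32, 64, 128.
g_2(k) for k = 0…7: 1, -1, 1, -1, 1, -1, 1, -1.
g_3(k) for k = 0…7: 1, 3, 9, 27, 81, 243, 729, 2187.
First combine the last two factors: h(k) = Σ_j C(k,j)·g_2(j)·g_3(k−j) for k = 0…7: 1, 2, 4, 8, 16, 32, 64, 128.
c_7 = Σ_k C(7,k)·g_1(k)·h(7−k) = 1·1·128 + 7·2·64 + 21·4·32 + 35·8·16 + 35·16·8 + 21·32·4 + 7·64·2 + 1·128·1 = 128 + 896 + 2688 + 4480 + 4480 + 2688 + 896 + 128 = 16384.

16384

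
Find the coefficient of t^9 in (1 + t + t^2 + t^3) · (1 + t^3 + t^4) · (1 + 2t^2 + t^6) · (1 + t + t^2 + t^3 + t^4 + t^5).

(1 + t + t^2 + t^3) has coefficients 1,1,1,1 for degrees 0…3.
(1 + t^3 + t^4) has coefficients 1,0,0,1,1,0,0,0,0,0 for degrees 0…9.
Multiplying by (1 + 2t^2 + t^6) gives running coefficients 1,0,2,1,1,2,3,0,0,1 for degrees 0…9.
Finally multiplying by (1 + t + t^2 + t^3 + t^4 + t^5), the product of all factors after the first has coefficients 1,1,3,4,5,7,9,9,7,7 for degrees 0…9.
[t^9] = 1·7 + 1·7 + 1·9 + 1·9 = 32.

32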